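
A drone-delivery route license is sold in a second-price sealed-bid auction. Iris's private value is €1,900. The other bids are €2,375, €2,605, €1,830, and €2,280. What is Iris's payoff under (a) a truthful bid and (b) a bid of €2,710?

The highest competing bid is €2,605.
Bidding truthfully at €1,900: the top bid is €2,605 (a rival), so Iris loses. Payoff = €0.
Bidding €2,710: Iris has the top bid, wins, and pays the second-highest bid €2,605. Payoff = €1,900 − €2,605 = -€705.
This is the dominant-strategy logic: truthful bidding weakly beats any alternative.

(a) €0  (b) -€705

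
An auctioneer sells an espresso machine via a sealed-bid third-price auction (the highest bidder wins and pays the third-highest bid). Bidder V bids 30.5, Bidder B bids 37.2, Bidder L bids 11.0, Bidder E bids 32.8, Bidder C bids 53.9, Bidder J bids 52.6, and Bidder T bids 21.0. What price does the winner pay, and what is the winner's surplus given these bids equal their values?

Ranking the bids: Bidder C 53.9; Bidder J 52.6; Bidder B 37.2; Bidder E 32.8; Bidder V 30.5; Bidder T 21.0; Bidder L 11.0.
Bidder C is the highest bidder, so Bidder C wins.
Under the third-price rule, the price is the third-highest bid: 37.2.
Surplus = 53.9 − 37.2 = 16.7.

Price 37.2; surplus 16.7.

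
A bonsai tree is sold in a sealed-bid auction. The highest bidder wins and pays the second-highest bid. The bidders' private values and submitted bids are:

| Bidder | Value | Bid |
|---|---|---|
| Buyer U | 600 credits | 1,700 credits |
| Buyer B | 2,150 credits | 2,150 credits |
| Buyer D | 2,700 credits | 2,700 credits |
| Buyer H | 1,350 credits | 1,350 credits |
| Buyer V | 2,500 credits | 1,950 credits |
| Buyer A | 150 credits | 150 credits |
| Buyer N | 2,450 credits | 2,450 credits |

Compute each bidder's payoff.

Payoffs: Buyer U 0 credits, Buyer B 0 credits, Buyer D 250 credits, Buyer H 0 credits, Buyer V 0 credits, Buyer A 0 credits, Buyer N 0 credits.

Sorted high to low: Buyer D 2,700 credits > Buyer N 2,450 credits > Buyer B 2,150 credits > Buyer V 1,950 credits > Buyer U 1,700 credits > Buyer H 1,350 credits > Buyer A 150 credits.
Buyer D has the top bid and wins; the price is the second-highest bid, 2,450 credits.
Buyer D's payoff = 2,700 credits − 2,450 credits = 250 credits. All other bidders lose, so their payoff is 0.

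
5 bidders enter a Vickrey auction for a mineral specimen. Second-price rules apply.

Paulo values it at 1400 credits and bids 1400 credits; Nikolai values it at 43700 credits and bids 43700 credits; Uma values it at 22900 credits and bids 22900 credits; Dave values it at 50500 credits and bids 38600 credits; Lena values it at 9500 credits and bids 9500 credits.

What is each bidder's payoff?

Payoffs: Paulo 0 credits, Nikolai 5100 credits, Uma 0 credits, Dave 0 credits, Lena 0 credits.

Bids in descending order: Nikolai 43700 credits; Dave 38600 credits; Uma 22900 credits; Lena 9500 credits; Paulo 1400 credits.
Nikolai has the top bid and wins; the price is the second-highest bid, 38600 credits.
Nikolai's payoff = 43700 credits − 38600 credits = 5100 credits. All other bidders lose, so their payoff is 0.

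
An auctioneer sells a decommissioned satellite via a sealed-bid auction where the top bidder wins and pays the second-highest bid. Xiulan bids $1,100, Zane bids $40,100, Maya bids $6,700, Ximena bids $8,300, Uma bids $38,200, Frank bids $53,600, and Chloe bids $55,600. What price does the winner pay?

Ranking the bids: Chloe $55,600 > Frank $53,600 > Zane $40,100 > Uma $38,200 > Ximena $8,300 > Maya $6,700 > Xiulan $1,100.
Chloe is the highest bidder, so Chloe wins.
Under the second-price rule, the price is the second-highest bid: $53,600.

$53,600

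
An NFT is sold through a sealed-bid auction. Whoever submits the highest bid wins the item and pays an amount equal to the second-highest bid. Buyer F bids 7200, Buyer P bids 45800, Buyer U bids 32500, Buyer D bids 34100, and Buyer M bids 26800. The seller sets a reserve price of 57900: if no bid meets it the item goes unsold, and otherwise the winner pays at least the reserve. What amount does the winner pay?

Ranking the bids: Buyer P 45800, then Buyer D 34100, then Buyer U 32500, then Buyer M 26800, then Buyer F 7200.
The top bid 45800 is below the reserve 57900, so the item goes unsold and nothing is paid.

unsold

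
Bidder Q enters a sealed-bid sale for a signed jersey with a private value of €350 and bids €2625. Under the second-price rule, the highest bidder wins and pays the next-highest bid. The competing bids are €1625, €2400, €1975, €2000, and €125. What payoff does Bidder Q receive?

Payoff = -€2050.

Highest competing bid: €2400.
Bidder Q's bid €2625 is the highest overall, so Bidder Q wins and pays the second-highest bid, €2400.
Payoff = value − price = €350 − €2400 = -€2050.
Overbidding won the item at a price above value — truthful bidding would have avoided this loss.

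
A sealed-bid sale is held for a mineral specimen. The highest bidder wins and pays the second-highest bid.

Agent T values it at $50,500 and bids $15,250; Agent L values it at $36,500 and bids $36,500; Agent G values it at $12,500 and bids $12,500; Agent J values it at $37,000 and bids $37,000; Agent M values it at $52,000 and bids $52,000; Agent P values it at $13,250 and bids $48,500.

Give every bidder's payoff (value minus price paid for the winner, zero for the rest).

Agent T $0, Agent L $0, Agent G $0, Agent J $0, Agent M $3,500, Agent P $0.

Bids in descending order: Agent M $52,000; Agent P $48,500; Agent J $37,000; Agent L $36,500; Agent T $15,250; Agent G $12,500.
Agent M has the top bid and wins; the price is the second-highest bid, $48,500.
Agent M's payoff = $52,000 − $48,500 = $3,500. All other bidders lose, so their payoff is 0.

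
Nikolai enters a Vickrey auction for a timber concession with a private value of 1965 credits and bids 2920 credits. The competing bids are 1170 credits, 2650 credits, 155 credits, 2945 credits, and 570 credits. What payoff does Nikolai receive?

Highest competing bid: 2945 credits.
Nikolai's bid 2920 credits is not the highest, so Nikolai loses, pays nothing, and earns zero payoff.

Payoff = 0 credits.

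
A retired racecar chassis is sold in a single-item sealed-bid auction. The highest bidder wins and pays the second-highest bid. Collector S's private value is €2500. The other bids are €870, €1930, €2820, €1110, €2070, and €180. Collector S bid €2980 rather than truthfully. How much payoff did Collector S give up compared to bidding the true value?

Regret: €320.

The highest competing bid is €2820.
Bidding truthfully at €2500: the top bid is €2820 (a rival), so Collector S loses. Payoff = €0.
Bidding €2980: Collector S has the top bid, wins, and pays the second-highest bid €2820. Payoff = €2500 − €2820 = -€320.
Regret = truthful payoff − actual payoff = €0 − -€320 = €320.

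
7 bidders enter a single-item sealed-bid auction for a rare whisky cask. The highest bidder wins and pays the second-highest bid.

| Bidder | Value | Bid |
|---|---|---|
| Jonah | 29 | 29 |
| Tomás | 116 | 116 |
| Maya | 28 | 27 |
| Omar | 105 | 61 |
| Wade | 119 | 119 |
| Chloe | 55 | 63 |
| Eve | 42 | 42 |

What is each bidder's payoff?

Jonah 0, Tomás 0, Maya 0, Omar 0, Wade 3, Chloe 0, Eve 0.

Sorted high to low: Wade 119 > Tomás 116 > Chloe 63 > Omar 61 > Eve 42 > Jonah 29 > Maya 27.
Wade has the top bid and wins; the price is the second-highest bid, 116.
Wade's payoff = 119 − 116 = 3. All other bidders lose, so their payoff is 0.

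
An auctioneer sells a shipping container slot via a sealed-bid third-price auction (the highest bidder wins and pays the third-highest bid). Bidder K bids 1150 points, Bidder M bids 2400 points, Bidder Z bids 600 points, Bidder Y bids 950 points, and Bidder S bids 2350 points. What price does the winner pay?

1150 points

Ranking the bids: Bidder M 2400 points, then Bidder S 2350 points, then Bidder K 1150 points, then Bidder Y 950 points, then Bidder Z 600 points.
Bidder M is the highest bidder, so Bidder M wins.
Under the third-price rule, the price is the third-highest bid: 1150 points.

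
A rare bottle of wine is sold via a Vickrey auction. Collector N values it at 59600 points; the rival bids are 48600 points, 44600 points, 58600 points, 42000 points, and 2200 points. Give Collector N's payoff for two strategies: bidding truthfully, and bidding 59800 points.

(a) 1000 points  (b) 1000 points

The highest competing bid is 58600 points.
Bidding truthfully at 59600 points: Collector N has the top bid, wins, and pays the second-highest bid 58600 points. Payoff = 59600 points − 58600 points = 1000 points.
Bidding 59800 points: Collector N has the top bid, wins, and pays the second-highest bid 58600 points. Payoff = 59600 points − 58600 points = 1000 points.
The bid only affects whether you win, not the price — here both bids land on the same side of the top rival bid, so the deviation is payoff-neutral.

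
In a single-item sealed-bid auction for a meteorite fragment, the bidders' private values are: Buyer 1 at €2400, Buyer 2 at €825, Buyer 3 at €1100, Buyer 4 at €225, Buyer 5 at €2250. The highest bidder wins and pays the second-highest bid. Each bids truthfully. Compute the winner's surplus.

Ordered from highest: Buyer 1 €2400, then Buyer 5 €2250, then Buyer 3 €1100, then Buyer 2 €825, then Buyer 4 €225.
Buyer 1 wins with the top bid and pays the second-highest, €2250.
Surplus = €2400 − €2250 = €150.

€150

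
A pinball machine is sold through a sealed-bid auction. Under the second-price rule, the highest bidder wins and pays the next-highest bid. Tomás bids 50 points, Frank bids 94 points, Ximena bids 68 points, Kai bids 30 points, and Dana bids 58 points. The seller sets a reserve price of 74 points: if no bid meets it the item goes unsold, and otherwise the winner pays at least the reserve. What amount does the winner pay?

The winner pays 74 points.

Sorted high to low: Frank 94 points > Ximena 68 points > Dana 58 points > Tomás 50 points > Kai 30 points.
Frank has the highest bid, so Frank wins.
The second-highest bid is 68 points, but the reserve 74 points is higher, so the price is the reserve.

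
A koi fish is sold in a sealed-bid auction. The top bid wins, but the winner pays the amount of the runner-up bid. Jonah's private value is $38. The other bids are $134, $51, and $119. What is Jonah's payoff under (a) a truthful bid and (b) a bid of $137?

Truthful: $0; alternative: -$96.

The highest competing bid is $134.
Bidding truthfully at $38: the top bid is $134 (a rival), so Jonah loses. Payoff = $0.
Bidding $137: Jonah has the top bid, wins, and pays the second-highest bid $134. Payoff = $38 − $134 = -$96.
Deviating from a truthful bid can only lose payoff in a second-price auction — never gain.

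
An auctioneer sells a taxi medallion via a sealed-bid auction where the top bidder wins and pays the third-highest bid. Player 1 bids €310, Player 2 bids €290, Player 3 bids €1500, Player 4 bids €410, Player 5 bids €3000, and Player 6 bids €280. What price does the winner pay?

Price paid: €410.

Ranking the bids: Player 5 €3000 > Player 3 €1500 > Player 4 €410 > Player 1 €310 > Player 2 €290 > Player 6 €280.
Player 5 is the highest bidder, so Player 5 wins.
Under the third-price rule, the price is the third-highest bid: €410.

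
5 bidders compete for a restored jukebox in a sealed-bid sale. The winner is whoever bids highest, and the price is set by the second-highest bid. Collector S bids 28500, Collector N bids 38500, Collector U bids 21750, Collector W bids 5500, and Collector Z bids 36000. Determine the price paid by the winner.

Sorted high to low: Collector N 38500; Collector Z 36000; Collector S 28500; Collector U 21750; Collector W 5500.
Collector N has the highest bid, so Collector N wins.
The second-highest bid is 36000, so that is what Collector N pays.

36000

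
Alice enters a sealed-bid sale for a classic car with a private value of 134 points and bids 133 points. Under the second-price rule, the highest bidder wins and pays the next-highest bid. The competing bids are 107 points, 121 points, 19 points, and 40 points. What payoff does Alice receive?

Highest competing bid: 121 points.
Alice's bid 133 points is the highest overall, so Alice wins and pays the second-highest bid, 121 points.
Payoff = value − price = 134 points − 121 points = 13 points.

13 points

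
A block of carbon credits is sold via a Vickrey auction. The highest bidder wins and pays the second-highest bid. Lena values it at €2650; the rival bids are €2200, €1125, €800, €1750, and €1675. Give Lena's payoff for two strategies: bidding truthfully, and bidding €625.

The highest competing bid is €2200.
Bidding truthfully at €2650: Lena has the top bid, wins, and pays the second-highest bid €2200. Payoff = €2650 − €2200 = €450.
Bidding €625: the top bid is €2200 (a rival), so Lena loses. Payoff = €0.

Truthful: €450; alternative: €0.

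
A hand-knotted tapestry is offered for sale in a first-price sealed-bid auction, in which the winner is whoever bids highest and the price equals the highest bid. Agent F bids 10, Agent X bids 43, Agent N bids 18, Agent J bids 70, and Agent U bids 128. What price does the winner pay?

Price paid: 128.

Ordered from highest: Agent U 128; Agent J 70; Agent X 43; Agent N 18; Agent F 10.
Agent U is the highest bidder, so Agent U wins.
Under the first-price rule, the price is the highest bid: 128.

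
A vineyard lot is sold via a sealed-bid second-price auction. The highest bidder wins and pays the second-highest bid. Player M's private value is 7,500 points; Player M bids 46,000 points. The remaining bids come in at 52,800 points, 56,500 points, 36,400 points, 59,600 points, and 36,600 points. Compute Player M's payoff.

Player M's payoff: 0 points.

Highest competing bid: 59,600 points.
Player M's bid 46,000 points is not the highest, so Player M loses, pays nothing, and earns zero payoff.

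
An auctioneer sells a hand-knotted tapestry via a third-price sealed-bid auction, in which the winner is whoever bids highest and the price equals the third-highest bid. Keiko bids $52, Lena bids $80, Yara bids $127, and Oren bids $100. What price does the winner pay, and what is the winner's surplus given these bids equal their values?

Bids in descending order: Yara $127 > Oren $100 > Lena $80 > Keiko $52.
Yara is the highest bidder, so Yara wins.
Under the third-price rule, the price is the third-highest bid: $80.
Surplus = $127 − $80 = $47.

Price $80; surplus $47.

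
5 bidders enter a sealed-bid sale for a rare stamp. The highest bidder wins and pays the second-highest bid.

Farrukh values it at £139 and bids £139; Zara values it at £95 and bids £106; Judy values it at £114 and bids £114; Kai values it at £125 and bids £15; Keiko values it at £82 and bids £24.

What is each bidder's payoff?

Farrukh £25, Zara £0, Judy £0, Kai £0, Keiko £0.

Ordered from highest: Farrukh £139 > Judy £114 > Zara £106 > Keiko £24 > Kai £15.
Farrukh has the top bid and wins; the price is the second-highest bid, £114.
Farrukh's payoff = £139 − £114 = £25. All other bidders lose, so their payoff is 0.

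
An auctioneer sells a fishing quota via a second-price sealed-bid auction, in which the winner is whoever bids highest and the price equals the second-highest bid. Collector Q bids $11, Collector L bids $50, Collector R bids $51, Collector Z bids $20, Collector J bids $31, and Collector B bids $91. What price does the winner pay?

Price paid: $51.

Ranking the bids: Collector B $91, then Collector R $51, then Collector L $50, then Collector J $31, then Collector Z $20, then Collector Q $11.
Collector B is the highest bidder, so Collector B wins.
Under the second-price rule, the price is the second-highest bid: $51.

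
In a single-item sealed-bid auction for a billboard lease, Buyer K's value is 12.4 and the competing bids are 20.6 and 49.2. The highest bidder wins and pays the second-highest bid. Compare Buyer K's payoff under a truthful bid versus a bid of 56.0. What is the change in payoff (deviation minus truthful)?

The highest competing bid is 49.2.
Bidding truthfully at 12.4: the top bid is 49.2 (a rival), so Buyer K loses. Payoff = 0.0.
Bidding 56.0: Buyer K has the top bid, wins, and pays the second-highest bid 49.2. Payoff = 12.4 − 49.2 = -36.8.
Change = -36.8 − 0.0 = -36.8.
This is the dominant-strategy logic: truthful bidding weakly beats any alternative.

Change in payoff: -36.8.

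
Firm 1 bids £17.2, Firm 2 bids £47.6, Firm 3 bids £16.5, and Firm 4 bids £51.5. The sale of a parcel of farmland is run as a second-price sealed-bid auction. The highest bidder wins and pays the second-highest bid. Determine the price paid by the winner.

Ranking the bids: Firm 4 £51.5; Firm 2 £47.6; Firm 1 £17.2; Firm 3 £16.5.
Firm 4 has the highest bid, so Firm 4 wins.
The second-highest bid is £47.6, so that is what Firm 4 pays.

Price paid: £47.6.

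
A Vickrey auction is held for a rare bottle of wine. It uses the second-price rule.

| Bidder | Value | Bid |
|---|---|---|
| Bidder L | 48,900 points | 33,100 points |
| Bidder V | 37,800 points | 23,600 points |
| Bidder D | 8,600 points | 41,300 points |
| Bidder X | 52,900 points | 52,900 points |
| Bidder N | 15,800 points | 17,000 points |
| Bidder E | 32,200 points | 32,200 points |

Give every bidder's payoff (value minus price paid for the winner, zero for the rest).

Bidder L 0 points, Bidder V 0 points, Bidder D 0 points, Bidder X 11,600 points, Bidder N 0 points, Bidder E 0 points.

Sorted high to low: Bidder X 52,900 points > Bidder D 41,300 points > Bidder L 33,100 points > Bidder E 32,200 points > Bidder V 23,600 points > Bidder N 17,000 points.
Bidder X has the top bid and wins; the price is the second-highest bid, 41,300 points.
Bidder X's payoff = 52,900 points − 41,300 points = 11,600 points. All other bidders lose, so their payoff is 0.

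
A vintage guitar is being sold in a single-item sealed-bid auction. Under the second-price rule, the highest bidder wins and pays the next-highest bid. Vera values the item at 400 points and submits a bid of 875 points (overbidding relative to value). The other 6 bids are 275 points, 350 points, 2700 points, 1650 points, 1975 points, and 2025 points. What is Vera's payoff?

Highest competing bid: 2700 points.
Vera's bid 875 points is not the highest, so Vera loses, pays nothing, and earns zero payoff.

Payoff = 0 points.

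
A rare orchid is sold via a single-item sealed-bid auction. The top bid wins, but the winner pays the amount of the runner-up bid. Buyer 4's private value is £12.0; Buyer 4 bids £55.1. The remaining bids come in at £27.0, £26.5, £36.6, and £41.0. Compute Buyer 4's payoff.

Payoff = -£29.0.

Highest competing bid: £41.0.
Buyer 4's bid £55.1 is the highest overall, so Buyer 4 wins and pays the second-highest bid, £41.0.
Payoff = value − price = £12.0 − £41.0 = -£29.0.
Overbidding won the item at a price above value — truthful bidding would have avoided this loss.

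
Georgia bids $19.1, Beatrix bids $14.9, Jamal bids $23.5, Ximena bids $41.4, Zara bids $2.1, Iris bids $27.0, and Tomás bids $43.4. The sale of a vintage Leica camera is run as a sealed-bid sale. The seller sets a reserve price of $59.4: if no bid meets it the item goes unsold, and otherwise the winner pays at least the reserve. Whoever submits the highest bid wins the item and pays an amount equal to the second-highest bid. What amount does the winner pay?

Sorted high to low: Tomás $43.4 > Ximena $41.4 > Iris $27.0 > Jamal $23.5 > Georgia $19.1 > Beatrix $14.9 > Zara $2.1.
The top bid $43.4 is below the reserve $59.4, so the item goes unsold and nothing is paid.

unsold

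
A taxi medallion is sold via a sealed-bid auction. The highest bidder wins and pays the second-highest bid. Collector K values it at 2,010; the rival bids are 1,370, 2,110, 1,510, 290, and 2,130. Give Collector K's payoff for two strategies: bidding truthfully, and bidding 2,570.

The highest competing bid is 2,130.
Bidding truthfully at 2,010: the top bid is 2,130 (a rival), so Collector K loses. Payoff = 0.
Bidding 2,570: Collector K has the top bid, wins, and pays the second-highest bid 2,130. Payoff = 2,010 − 2,130 = -120.
This is the dominant-strategy logic: truthful bidding weakly beats any alternative.

(a) 0  (b) -120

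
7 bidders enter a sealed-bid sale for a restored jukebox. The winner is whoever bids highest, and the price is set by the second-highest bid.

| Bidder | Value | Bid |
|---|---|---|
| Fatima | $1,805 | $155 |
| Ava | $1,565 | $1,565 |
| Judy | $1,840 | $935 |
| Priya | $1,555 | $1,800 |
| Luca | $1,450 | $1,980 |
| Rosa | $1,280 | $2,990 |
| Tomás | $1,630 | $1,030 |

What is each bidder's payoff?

Payoffs: Fatima $0, Ava $0, Judy $0, Priya $0, Luca $0, Rosa -$700, Tomás $0.

Sorted high to low: Rosa $2,990; Luca $1,980; Priya $1,800; Ava $1,565; Tomás $1,030; Judy $935; Fatima $155.
Rosa has the top bid and wins; the price is the second-highest bid, $1,980.
Rosa's payoff = $1,280 − $1,980 = -$700. All other bidders lose, so their payoff is 0.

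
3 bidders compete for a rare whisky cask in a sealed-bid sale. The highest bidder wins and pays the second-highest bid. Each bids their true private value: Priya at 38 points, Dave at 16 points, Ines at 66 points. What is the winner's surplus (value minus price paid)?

Ordered from highest: Ines 66 points; Priya 38 points; Dave 16 points.
Ines wins with the top bid and pays the second-highest, 38 points.
Surplus = 66 points − 38 points = 28 points.

Surplus = 28 points.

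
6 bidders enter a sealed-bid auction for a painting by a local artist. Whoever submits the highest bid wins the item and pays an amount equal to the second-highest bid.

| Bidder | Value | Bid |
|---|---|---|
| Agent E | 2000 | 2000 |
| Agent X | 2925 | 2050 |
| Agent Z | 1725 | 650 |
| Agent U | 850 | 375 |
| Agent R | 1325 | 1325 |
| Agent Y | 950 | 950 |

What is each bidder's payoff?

Payoffs: Agent E 0, Agent X 925, Agent Z 0, Agent U 0, Agent R 0, Agent Y 0.

Sorted high to low: Agent X 2050; Agent E 2000; Agent R 1325; Agent Y 950; Agent Z 650; Agent U 375.
Agent X has the top bid and wins; the price is the second-highest bid, 2000.
Agent X's payoff = 2925 − 2000 = 925. All other bidders lose, so their payoff is 0.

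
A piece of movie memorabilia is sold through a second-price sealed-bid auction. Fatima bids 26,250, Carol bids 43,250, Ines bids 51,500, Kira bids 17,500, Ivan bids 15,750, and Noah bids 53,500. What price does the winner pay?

Bids in descending order: Noah 53,500; Ines 51,500; Carol 43,250; Fatima 26,250; Kira 17,500; Ivan 15,750.
Noah has the highest bid, so Noah wins.
The second-highest bid is 51,500, so that is what Noah pays.

51,500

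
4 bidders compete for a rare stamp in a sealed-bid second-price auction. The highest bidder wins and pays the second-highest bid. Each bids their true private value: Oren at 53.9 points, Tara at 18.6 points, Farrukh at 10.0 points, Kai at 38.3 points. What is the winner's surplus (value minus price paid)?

15.6 points

Ordered from highest: Oren 53.9 points, then Kai 38.3 points, then Tara 18.6 points, then Farrukh 10.0 points.
Oren wins with the top bid and pays the second-highest, 38.3 points.
Surplus = 53.9 points − 38.3 points = 15.6 points.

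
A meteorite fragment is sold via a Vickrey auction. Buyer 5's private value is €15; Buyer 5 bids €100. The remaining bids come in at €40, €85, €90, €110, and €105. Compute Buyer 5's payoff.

Payoff = €0.

Highest competing bid: €110.
Buyer 5's bid €100 is not the highest, so Buyer 5 loses, pays nothing, and earns zero payoff.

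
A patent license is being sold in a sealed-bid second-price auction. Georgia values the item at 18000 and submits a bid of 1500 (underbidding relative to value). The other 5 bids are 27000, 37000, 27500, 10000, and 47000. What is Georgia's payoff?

Highest competing bid: 47000.
Georgia's bid 1500 is not the highest, so Georgia loses, pays nothing, and earns zero payoff.

Georgia's payoff: 0.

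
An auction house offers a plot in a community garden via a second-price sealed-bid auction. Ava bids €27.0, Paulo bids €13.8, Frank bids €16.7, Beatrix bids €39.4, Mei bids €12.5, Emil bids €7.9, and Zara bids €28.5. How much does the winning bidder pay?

Price paid: €28.5.

Ordered from highest: Beatrix €39.4 > Zara €28.5 > Ava €27.0 > Frank €16.7 > Paulo €13.8 > Mei €12.5 > Emil €7.9.
Beatrix has the highest bid, so Beatrix wins.
The second-highest bid is €28.5, so that is what Beatrix pays.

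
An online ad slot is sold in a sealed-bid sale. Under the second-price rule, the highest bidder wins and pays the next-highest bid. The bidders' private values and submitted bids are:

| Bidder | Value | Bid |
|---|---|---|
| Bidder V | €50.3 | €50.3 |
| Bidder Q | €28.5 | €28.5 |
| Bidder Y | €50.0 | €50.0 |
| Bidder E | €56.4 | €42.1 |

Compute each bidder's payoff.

Sorted high to low: Bidder V €50.3, then Bidder Y €50.0, then Bidder E €42.1, then Bidder Q €28.5.
Bidder V has the top bid and wins; the price is the second-highest bid, €50.0.
Bidder V's payoff = €50.3 − €50.0 = €0.3. All other bidders lose, so their payoff is 0.

Bidder V €0.3, Bidder Q €0.0, Bidder Y €0.0, Bidder E €0.0.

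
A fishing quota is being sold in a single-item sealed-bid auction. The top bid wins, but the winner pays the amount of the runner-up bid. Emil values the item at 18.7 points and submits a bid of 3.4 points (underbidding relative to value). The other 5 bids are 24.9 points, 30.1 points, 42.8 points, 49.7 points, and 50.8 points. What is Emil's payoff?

Highest competing bid: 50.8 points.
Emil's bid 3.4 points is not the highest, so Emil loses, pays nothing, and earns zero payoff.

0.0 points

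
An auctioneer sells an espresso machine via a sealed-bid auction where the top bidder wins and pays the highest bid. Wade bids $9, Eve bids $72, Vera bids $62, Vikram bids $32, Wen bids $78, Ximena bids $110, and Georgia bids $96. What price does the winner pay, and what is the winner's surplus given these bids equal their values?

The winner pays $110 for a surplus of $0.

Sorted high to low: Ximena $110, then Georgia $96, then Wen $78, then Eve $72, then Vera $62, then Vikram $32, then Wade $9.
Ximena is the highest bidder, so Ximena wins.
Under the first-price rule, the price is the highest bid: $110.
Surplus = $110 − $110 = $0.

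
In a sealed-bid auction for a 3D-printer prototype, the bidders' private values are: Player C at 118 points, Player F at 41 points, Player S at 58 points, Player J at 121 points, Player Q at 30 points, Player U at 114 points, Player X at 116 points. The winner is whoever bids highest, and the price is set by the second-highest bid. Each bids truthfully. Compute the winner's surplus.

Surplus = 3 points.

Ordered from highest: Player J 121 points; Player C 118 points; Player X 116 points; Player U 114 points; Player S 58 points; Player F 41 points; Player Q 30 points.
Player J wins with the top bid and pays the second-highest, 118 points.
Surplus = 121 points − 118 points = 3 points.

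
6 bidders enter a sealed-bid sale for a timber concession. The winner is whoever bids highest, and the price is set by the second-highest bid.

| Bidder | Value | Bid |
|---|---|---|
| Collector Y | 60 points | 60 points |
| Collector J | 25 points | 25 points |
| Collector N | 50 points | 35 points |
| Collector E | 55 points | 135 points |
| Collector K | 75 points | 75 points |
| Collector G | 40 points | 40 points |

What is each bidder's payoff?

Collector Y 0 points, Collector J 0 points, Collector N 0 points, Collector E -20 points, Collector K 0 points, Collector G 0 points.

Sorted high to low: Collector E 135 points; Collector K 75 points; Collector Y 60 points; Collector G 40 points; Collector N 35 points; Collector J 25 points.
Collector E has the top bid and wins; the price is the second-highest bid, 75 points.
Collector E's payoff = 55 points − 75 points = -20 points. All other bidders lose, so their payoff is 0.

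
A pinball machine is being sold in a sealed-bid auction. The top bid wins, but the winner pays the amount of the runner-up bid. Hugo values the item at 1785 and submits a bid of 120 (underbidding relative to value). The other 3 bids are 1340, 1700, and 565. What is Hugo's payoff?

Hugo's payoff: 0.

Highest competing bid: 1700.
Hugo's bid 120 is not the highest, so Hugo loses, pays nothing, and earns zero payoff.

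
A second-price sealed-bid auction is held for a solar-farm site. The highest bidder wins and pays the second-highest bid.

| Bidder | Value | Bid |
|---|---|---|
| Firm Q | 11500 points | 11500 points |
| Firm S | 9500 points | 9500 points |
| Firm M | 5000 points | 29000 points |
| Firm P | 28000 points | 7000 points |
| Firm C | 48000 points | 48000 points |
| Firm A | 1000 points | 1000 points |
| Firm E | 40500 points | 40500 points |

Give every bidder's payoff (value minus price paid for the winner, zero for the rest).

Firm Q 0 points, Firm S 0 points, Firm M 0 points, Firm P 0 points, Firm C 7500 points, Firm A 0 points, Firm E 0 points.

Ranking the bids: Firm C 48000 points > Firm E 40500 points > Firm M 29000 points > Firm Q 11500 points > Firm S 9500 points > Firm P 7000 points > Firm A 1000 points.
Firm C has the top bid and wins; the price is the second-highest bid, 40500 points.
Firm C's payoff = 48000 points − 40500 points = 7500 points. All other bidders lose, so their payoff is 0.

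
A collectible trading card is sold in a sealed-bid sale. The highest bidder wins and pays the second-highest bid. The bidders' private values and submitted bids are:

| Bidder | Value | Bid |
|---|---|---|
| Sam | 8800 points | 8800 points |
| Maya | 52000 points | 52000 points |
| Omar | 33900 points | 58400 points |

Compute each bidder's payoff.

Sam 0 points, Maya 0 points, Omar -18100 points.

Ranking the bids: Omar 58400 points > Maya 52000 points > Sam 8800 points.
Omar has the top bid and wins; the price is the second-highest bid, 52000 points.
Omar's payoff = 33900 points − 52000 points = -18100 points. All other bidders lose, so their payoff is 0.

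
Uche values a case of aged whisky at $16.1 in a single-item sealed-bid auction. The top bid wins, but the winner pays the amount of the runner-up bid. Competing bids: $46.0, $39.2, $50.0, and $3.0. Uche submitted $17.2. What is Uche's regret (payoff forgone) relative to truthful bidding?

The highest competing bid is $50.0.
Bidding truthfully at $16.1: the top bid is $50.0 (a rival), so Uche loses. Payoff = $0.0.
Bidding $17.2: the top bid is $50.0 (a rival), so Uche loses. Payoff = $0.0.
Regret = truthful payoff − actual payoff = $0.0 − $0.0 = $0.0.
The bid only affects whether you win, not the price — here both bids land on the same side of the top rival bid, so the deviation is payoff-neutral.

Payoff forgone: $0.0.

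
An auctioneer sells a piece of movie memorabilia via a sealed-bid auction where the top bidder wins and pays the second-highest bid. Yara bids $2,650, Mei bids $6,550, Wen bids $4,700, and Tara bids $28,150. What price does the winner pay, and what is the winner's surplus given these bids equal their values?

Ordered from highest: Tara $28,150, then Mei $6,550, then Wen $4,700, then Yara $2,650.
Tara is the highest bidder, so Tara wins.
Under the second-price rule, the price is the second-highest bid: $6,550.
Surplus = $28,150 − $6,550 = $21,600.

Price $6,550; surplus $21,600.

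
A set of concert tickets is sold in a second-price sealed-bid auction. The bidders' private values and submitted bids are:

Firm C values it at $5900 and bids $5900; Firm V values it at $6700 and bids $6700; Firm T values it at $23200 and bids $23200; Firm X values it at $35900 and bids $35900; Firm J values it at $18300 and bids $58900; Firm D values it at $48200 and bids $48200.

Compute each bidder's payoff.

Bids in descending order: Firm J $58900; Firm D $48200; Firm X $35900; Firm T $23200; Firm V $6700; Firm C $5900.
Firm J has the top bid and wins; the price is the second-highest bid, $48200.
Firm J's payoff = $18300 − $48200 = -$29900. All other bidders lose, so their payoff is 0.

Payoffs: Firm C $0, Firm V $0, Firm T $0, Firm X $0, Firm J -$29900, Firm D $0.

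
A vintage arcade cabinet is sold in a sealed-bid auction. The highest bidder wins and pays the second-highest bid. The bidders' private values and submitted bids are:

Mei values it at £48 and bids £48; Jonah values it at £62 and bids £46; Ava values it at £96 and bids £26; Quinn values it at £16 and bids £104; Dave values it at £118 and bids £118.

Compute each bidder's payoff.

Bids in descending order: Dave £118; Quinn £104; Mei £48; Jonah £46; Ava £26.
Dave has the top bid and wins; the price is the second-highest bid, £104.
Dave's payoff = £118 − £104 = £14. All other bidders lose, so their payoff is 0.

Payoffs: Mei £0, Jonah £0, Ava £0, Quinn £0, Dave £14.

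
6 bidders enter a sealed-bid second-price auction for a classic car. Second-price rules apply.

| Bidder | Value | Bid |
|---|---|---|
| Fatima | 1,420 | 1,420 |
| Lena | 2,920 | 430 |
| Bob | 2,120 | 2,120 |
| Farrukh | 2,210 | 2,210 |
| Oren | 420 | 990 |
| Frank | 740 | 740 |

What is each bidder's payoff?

Payoffs: Fatima 0, Lena 0, Bob 0, Farrukh 90, Oren 0, Frank 0.

Ranking the bids: Farrukh 2,210 > Bob 2,120 > Fatima 1,420 > Oren 990 > Frank 740 > Lena 430.
Farrukh has the top bid and wins; the price is the second-highest bid, 2,120.
Farrukh's payoff = 2,210 − 2,120 = 90. All other bidders lose, so their payoff is 0.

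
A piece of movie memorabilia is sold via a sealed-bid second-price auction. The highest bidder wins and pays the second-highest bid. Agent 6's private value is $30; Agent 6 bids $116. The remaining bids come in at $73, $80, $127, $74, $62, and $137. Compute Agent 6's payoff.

$0

Highest competing bid: $137.
Agent 6's bid $116 is not the highest, so Agent 6 loses, pays nothing, and earns zero payoff.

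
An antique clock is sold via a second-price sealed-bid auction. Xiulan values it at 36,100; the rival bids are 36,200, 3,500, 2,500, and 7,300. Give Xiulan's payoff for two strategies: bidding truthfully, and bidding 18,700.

Truthful: 0; alternative: 0.

The highest competing bid is 36,200.
Bidding truthfully at 36,100: the top bid is 36,200 (a rival), so Xiulan loses. Payoff = 0.
Bidding 18,700: the top bid is 36,200 (a rival), so Xiulan loses. Payoff = 0.
The bid only affects whether you win, not the price — here both bids land on the same side of the top rival bid, so the deviation is payoff-neutral.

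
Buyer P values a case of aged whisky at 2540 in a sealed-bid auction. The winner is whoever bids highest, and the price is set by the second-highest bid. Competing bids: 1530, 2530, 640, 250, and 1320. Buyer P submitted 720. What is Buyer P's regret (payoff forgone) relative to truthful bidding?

The highest competing bid is 2530.
Bidding truthfully at 2540: Buyer P has the top bid, wins, and pays the second-highest bid 2530. Payoff = 2540 − 2530 = 10.
Bidding 720: the top bid is 2530 (a rival), so Buyer P loses. Payoff = 0.
Regret = truthful payoff − actual payoff = 10 − 0 = 10.

Payoff forgone: 10.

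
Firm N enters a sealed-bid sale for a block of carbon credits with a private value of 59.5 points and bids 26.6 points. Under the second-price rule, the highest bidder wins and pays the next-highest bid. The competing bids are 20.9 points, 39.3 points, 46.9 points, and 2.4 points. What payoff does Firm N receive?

Highest competing bid: 46.9 points.
Firm N's bid 26.6 points is not the highest, so Firm N loses, pays nothing, and earns zero payoff.

Firm N's payoff: 0.0 points.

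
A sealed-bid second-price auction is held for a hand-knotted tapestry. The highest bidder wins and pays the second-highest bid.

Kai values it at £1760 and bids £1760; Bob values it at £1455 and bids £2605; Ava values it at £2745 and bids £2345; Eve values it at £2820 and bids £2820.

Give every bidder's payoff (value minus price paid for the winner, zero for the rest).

Ranking the bids: Eve £2820; Bob £2605; Ava £2345; Kai £1760.
Eve has the top bid and wins; the price is the second-highest bid, £2605.
Eve's payoff = £2820 − £2605 = £215. All other bidders lose, so their payoff is 0.

Payoffs: Kai £0, Bob £0, Ava £0, Eve £215.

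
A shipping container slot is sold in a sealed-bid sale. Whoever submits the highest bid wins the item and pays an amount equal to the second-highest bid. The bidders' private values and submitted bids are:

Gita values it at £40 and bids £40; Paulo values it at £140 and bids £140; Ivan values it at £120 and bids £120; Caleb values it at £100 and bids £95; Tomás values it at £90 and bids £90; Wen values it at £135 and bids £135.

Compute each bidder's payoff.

Bids in descending order: Paulo £140, then Wen £135, then Ivan £120, then Caleb £95, then Tomás £90, then Gita £40.
Paulo has the top bid and wins; the price is the second-highest bid, £135.
Paulo's payoff = £140 − £135 = £5. All other bidders lose, so their payoff is 0.

Gita £0, Paulo £5, Ivan £0, Caleb £0, Tomás £0, Wen £0.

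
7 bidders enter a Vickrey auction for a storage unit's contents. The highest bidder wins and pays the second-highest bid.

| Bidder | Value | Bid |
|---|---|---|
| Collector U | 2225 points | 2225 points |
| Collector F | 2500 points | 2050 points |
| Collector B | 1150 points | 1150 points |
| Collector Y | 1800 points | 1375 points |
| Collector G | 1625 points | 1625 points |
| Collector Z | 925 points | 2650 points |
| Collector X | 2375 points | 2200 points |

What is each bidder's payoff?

Collector U 0 points, Collector F 0 points, Collector B 0 points, Collector Y 0 points, Collector G 0 points, Collector Z -1300 points, Collector X 0 points.

Ordered from highest: Collector Z 2650 points, then Collector U 2225 points, then Collector X 2200 points, then Collector F 2050 points, then Collector G 1625 points, then Collector Y 1375 points, then Collector B 1150 points.
Collector Z has the top bid and wins; the price is the second-highest bid, 2225 points.
Collector Z's payoff = 925 points − 2225 points = -1300 points. All other bidders lose, so their payoff is 0.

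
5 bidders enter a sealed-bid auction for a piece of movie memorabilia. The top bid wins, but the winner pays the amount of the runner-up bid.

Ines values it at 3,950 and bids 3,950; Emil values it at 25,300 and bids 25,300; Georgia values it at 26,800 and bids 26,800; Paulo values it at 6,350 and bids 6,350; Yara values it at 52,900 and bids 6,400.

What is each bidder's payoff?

Sorted high to low: Georgia 26,800 > Emil 25,300 > Yara 6,400 > Paulo 6,350 > Ines 3,950.
Georgia has the top bid and wins; the price is the second-highest bid, 25,300.
Georgia's payoff = 26,800 − 25,300 = 1,500. All other bidders lose, so their payoff is 0.

Payoffs: Ines 0, Emil 0, Georgia 1,500, Paulo 0, Yara 0.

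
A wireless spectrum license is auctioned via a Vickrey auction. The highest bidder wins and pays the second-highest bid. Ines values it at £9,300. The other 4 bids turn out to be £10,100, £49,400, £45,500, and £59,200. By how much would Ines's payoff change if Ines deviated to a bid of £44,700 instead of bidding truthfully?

The highest competing bid is £59,200.
Bidding truthfully at £9,300: the top bid is £59,200 (a rival), so Ines loses. Payoff = £0.
Bidding £44,700: the top bid is £59,200 (a rival), so Ines loses. Payoff = £0.
Change = £0 − £0 = £0.
The bid only affects whether you win, not the price — here both bids land on the same side of the top rival bid, so the deviation is payoff-neutral.

Change in payoff: £0.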